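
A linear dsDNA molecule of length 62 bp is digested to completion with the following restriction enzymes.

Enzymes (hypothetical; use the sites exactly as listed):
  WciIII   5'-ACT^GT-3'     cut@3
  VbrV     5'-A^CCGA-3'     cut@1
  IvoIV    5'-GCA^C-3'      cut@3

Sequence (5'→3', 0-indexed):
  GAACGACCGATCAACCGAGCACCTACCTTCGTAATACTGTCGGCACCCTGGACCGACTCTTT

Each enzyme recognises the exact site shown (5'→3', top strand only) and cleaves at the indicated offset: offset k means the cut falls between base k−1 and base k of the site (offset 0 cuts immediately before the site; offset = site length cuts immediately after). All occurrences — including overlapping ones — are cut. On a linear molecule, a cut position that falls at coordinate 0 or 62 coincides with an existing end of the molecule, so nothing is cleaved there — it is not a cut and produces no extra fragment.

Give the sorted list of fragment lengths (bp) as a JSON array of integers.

[6,7,7,7,8,10,17]

Site scan:
  WciIII (ACTGT, off=3): starts [35] → cuts [38]
  VbrV (ACCGA, off=1): starts [5, 13, 51] → cuts [6, 14, 52]
  IvoIV (GCAC, off=3): starts [18, 42] → cuts [21, 45]

All cut coordinates (distinct, sorted): [6, 14, 21, 38, 45, 52]

Fragment lengths:
  [0,6): 6 bp
  [6,14): 8 bp
  [14,21): 7 bp
  [21,38): 17 bp
  [38,45): 7 bp
  [45,52): 7 bp
  [52,62): 10 bp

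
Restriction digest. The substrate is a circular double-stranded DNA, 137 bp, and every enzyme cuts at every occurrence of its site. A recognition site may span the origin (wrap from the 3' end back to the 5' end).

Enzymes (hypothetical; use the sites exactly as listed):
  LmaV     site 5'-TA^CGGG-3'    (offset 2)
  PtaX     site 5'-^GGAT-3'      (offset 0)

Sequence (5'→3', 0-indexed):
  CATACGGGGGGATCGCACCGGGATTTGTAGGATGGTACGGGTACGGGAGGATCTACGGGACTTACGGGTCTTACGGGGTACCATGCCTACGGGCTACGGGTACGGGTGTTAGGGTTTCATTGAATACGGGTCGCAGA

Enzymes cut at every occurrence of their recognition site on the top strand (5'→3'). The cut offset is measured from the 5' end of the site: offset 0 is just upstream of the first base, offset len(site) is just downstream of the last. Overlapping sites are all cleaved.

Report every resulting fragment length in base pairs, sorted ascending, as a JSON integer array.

[5,5,6,6,7,7,8,9,9,9,11,15,16,24]

Site scan:
  LmaV TACGGG/2: at [2, 35, 41, 53, 62, 71, 87, 94, 100, 124] ⇒ [4, 37, 43, 55, 64, 73, 89, 96, 102, 126]
  PtaX GGAT/0: at [9, 20, 29, 48] ⇒ [9, 20, 29, 48]

Pooled cuts: [4, 9, 20, 29, 37, 43, 48, 55, 64, 73, 89, 96, 102, 126]

Fragment lengths:
  4→9: 5 bp
  9→20: 11 bp
  20→29: 9 bp
  29→37: 8 bp
  37→43: 6 bp
  43→48: 5 bp
  48→55: 7 bp
  55→64: 9 bp
  64→73: 9 bp
  73→89: 16 bp
  89→96: 7 bp
  96→102: 6 bp
  102→126: 24 bp
  126→4 (wrap): 137-126+4 = 15 bp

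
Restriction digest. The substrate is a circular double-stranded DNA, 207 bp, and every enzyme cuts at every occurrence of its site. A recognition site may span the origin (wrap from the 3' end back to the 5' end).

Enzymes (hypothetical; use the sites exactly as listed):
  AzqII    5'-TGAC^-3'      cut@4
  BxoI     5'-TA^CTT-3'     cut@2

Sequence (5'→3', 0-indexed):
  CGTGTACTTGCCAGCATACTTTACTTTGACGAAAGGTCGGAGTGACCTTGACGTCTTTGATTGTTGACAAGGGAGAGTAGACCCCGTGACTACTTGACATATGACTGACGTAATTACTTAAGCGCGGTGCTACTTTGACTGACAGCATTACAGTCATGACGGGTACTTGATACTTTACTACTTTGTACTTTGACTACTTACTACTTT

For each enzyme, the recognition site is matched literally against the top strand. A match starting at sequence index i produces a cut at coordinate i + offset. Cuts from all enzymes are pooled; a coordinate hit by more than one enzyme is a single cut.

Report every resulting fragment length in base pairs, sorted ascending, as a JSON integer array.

[2,2,4,4,5,5,6,6,7,7,7,7,7,7,7,7,8,10,12,16,16,16,17,22]

Scan for sites:
  AzqII TGAC/4: at [26, 42, 48, 64, 86, 94, 101, 105, 135, 139, 156, 190] ⇒ [30, 46, 52, 68, 90, 98, 105, 109, 139, 143, 160, 194]
  BxoI TACTT/2: at [4, 16, 21, 90, 114, 130, 163, 170, 178, 185, 194, 201] ⇒ [6, 18, 23, 92, 116, 132, 165, 172, 180, 187, 196, 203]

Pooled cuts: [6, 18, 23, 30, 46, 52, 68, 90, 92, 98, 105, 109, 116, 132, 139, 143, 160, 165, 172, 180, 187, 194, 196, 203]

Fragment lengths:
  6→18: 12 bp
  18→23: 5 bp
  23→30: 7 bp
  30→46: 16 bp
  46→52: 6 bp
  52→68: 16 bp
  68→90: 22 bp
  90→92: 2 bp
  92→98: 6 bp
  98→105: 7 bp
  105→109: 4 bp
  109→116: 7 bp
  116→132: 16 bp
  132→139: 7 bp
  139→143: 4 bp
  143→160: 17 bp
  160→165: 5 bp
  165→172: 7 bp
  172→180: 8 bp
  180→187: 7 bp
  187→194: 7 bp
  194→196: 2 bp
  196→203: 7 bp
  203→6 (wrap): 207-203+6 = 10 bp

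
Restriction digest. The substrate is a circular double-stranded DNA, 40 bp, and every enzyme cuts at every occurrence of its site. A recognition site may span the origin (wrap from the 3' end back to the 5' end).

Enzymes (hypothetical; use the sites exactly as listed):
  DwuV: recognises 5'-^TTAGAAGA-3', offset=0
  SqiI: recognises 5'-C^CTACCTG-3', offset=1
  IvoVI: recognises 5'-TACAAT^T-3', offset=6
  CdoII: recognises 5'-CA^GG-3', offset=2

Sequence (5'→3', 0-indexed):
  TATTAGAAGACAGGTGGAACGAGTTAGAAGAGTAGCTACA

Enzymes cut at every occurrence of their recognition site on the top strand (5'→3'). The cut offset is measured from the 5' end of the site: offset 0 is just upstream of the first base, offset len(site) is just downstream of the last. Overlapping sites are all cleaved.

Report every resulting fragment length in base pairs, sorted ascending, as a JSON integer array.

[10,11,19]

Site scan:
  DwuV (TTAGAAGA, off=0): starts [2, 23] → cuts [2, 23]
  SqiI (CCTACCTG, off=1): no sites
  IvoVI (TACAATT, off=6): no sites
  CdoII (CAGG, off=2): starts [10] → cuts [12]

All cut coordinates (distinct, sorted): [2, 12, 23]

Fragment lengths:
  2→12: 10 bp
  12→23: 11 bp
  23→2 (wrap): 40-23+2 = 19 bp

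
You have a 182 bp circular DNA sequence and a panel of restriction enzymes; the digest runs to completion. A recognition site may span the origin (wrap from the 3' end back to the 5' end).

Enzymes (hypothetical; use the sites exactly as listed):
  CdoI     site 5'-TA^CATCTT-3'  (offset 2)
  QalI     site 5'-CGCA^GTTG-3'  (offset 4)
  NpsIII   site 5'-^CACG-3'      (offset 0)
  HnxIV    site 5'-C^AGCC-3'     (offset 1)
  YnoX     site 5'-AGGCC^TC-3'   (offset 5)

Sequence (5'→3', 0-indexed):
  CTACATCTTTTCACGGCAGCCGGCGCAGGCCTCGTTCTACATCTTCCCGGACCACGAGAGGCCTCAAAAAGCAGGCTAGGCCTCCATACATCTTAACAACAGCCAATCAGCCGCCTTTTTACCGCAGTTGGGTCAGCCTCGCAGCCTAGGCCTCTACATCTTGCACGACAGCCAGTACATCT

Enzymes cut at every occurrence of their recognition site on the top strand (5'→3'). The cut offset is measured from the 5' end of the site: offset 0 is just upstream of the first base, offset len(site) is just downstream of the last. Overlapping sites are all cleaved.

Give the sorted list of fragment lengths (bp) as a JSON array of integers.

Per-enzyme occurrences:
  CdoI (TACATCTT, off=2): starts [1, 37, 86, 154] → cuts [3, 39, 88, 156]
  QalI (CGCAGTTG, off=4): starts [122] → cuts [126]
  NpsIII (CACG, off=0): starts [11, 52, 163] → cuts [11, 52, 163]
  HnxIV (CAGCC, off=1): starts [16, 99, 107, 133, 141, 168] → cuts [17, 100, 108, 134, 142, 169]
  YnoX (AGGCCTC, off=5): starts [26, 58, 77, 147] → cuts [31, 63, 82, 152]

All cut coordinates (distinct, sorted): [3, 11, 17, 31, 39, 52, 63, 82, 88, 100, 108, 126, 134, 142, 152, 156, 163, 169]

Fragments:
  3→11: 8 bp
  11→17: 6 bp
  17→31: 14 bp
  31→39: 8 bp
  39→52: 13 bp
  52→63: 11 bp
  63→82: 19 bp
  82→88: 6 bp
  88→100: 12 bp
  100→108: 8 bp
  108→126: 18 bp
  126→134: 8 bp
  134→142: 8 bp
  142→152: 10 bp
  152→156: 4 bp
  156→163: 7 bp
  163→169: 6 bp
  169→3 (wrap): 182-169+3 = 16 bp

[4,6,6,6,7,8,8,8,8,8,10,11,12,13,14,16,18,19]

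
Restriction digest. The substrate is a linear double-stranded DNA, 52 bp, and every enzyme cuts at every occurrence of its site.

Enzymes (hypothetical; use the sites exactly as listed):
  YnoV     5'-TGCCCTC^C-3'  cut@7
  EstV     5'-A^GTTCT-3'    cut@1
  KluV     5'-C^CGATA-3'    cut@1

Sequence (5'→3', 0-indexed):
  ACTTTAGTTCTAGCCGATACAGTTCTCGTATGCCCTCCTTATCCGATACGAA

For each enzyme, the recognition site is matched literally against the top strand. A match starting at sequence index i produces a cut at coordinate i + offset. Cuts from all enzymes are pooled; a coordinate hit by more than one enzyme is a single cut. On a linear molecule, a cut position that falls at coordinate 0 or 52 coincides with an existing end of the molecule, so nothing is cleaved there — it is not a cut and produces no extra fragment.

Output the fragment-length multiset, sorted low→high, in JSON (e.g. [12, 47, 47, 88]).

[6,6,7,8,9,16]

Per-enzyme occurrences:
  YnoV TGCCCTCC/7: at [30] ⇒ [37]
  EstV AGTTCT/1: at [5, 20] ⇒ [6, 21]
  KluV CCGATA/1: at [13, 42] ⇒ [14, 43]

Pooled cuts: [6, 14, 21, 37, 43]

Fragment lengths:
  [0,6): 6 bp
  [6,14): 8 bp
  [14,21): 7 bp
  [21,37): 16 bp
  [37,43): 6 bp
  [43,52): 9 bp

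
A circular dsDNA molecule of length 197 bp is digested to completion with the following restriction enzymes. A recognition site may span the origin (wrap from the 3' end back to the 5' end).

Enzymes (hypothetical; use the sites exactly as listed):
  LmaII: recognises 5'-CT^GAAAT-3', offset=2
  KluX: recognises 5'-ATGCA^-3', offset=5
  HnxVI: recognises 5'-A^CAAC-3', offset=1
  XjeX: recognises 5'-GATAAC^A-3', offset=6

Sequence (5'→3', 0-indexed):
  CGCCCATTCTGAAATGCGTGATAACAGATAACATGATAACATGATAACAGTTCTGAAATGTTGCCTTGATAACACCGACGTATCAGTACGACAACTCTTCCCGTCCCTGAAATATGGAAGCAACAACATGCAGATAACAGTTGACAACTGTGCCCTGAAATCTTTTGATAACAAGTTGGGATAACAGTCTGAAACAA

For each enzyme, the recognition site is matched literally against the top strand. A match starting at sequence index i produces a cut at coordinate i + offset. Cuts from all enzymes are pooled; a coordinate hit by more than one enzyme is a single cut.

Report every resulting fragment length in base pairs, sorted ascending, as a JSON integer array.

[6,6,6,7,8,8,9,9,12,13,13,15,15,16,17,18,19]

Scan for sites:
  LmaII CTGAAAT/2: at [8, 52, 106, 154] ⇒ [10, 54, 108, 156]
  KluX ATGCA/5: at [127] ⇒ [132]
  HnxVI ACAAC/1: at [90, 122, 143, 193] ⇒ [91, 123, 144, 194]
  XjeX GATAACA/6: at [19, 26, 34, 42, 67, 132, 166, 179] ⇒ [25, 32, 40, 48, 73, 138, 172, 185]

All cut coordinates (distinct, sorted): [10, 25, 32, 40, 48, 54, 73, 91, 108, 123, 132, 138, 144, 156, 172, 185, 194]

Fragments:
  10→25: 15 bp
  25→32: 7 bp
  32→40: 8 bp
  40→48: 8 bp
  48→54: 6 bp
  54→73: 19 bp
  73→91: 18 bp
  91→108: 17 bp
  108→123: 15 bp
  123→132: 9 bp
  132→138: 6 bp
  138→144: 6 bp
  144→156: 12 bp
  156→172: 16 bp
  172→185: 13 bp
  185→194: 9 bp
  194→10 (wrap): 197-194+10 = 13 bp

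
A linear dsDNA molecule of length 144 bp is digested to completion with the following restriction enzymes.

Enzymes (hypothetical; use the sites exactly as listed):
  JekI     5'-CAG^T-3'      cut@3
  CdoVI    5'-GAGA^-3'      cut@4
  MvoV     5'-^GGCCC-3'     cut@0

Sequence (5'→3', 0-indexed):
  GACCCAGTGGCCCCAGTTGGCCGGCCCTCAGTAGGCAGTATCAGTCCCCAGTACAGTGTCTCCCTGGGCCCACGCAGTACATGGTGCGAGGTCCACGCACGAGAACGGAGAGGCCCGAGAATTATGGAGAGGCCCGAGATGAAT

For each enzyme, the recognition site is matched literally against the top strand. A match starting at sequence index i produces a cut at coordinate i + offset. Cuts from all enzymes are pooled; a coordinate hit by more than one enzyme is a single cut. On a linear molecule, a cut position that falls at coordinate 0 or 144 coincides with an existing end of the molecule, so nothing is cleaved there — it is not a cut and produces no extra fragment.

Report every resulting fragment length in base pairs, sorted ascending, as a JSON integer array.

[1,5,5,6,6,7,7,7,7,8,9,9,9,10,10,11,27]

Per-enzyme occurrences:
  JekI CAGT/3: at [4, 13, 28, 35, 41, 48, 53, 74] ⇒ [7, 16, 31, 38, 44, 51, 56, 77]
  CdoVI GAGA/4: at [100, 107, 116, 126, 135] ⇒ [104, 111, 120, 130, 139]
  MvoV GGCCC/0: at [8, 22, 66, 111, 130] ⇒ [8, 22, 66, 111, 130]

All cut coordinates (distinct, sorted): [7, 8, 16, 22, 31, 38, 44, 51, 56, 66, 77, 104, 111, 120, 130, 139]

Fragments:
  [0,7): 7 bp
  [7,8): 1 bp
  [8,16): 8 bp
  [16,22): 6 bp
  [22,31): 9 bp
  [31,38): 7 bp
  [38,44): 6 bp
  [44,51): 7 bp
  [51,56): 5 bp
  [56,66): 10 bp
  [66,77): 11 bp
  [77,104): 27 bp
  [104,111): 7 bp
  [111,120): 9 bp
  [120,130): 10 bp
  [130,139): 9 bp
  [139,144): 5 bp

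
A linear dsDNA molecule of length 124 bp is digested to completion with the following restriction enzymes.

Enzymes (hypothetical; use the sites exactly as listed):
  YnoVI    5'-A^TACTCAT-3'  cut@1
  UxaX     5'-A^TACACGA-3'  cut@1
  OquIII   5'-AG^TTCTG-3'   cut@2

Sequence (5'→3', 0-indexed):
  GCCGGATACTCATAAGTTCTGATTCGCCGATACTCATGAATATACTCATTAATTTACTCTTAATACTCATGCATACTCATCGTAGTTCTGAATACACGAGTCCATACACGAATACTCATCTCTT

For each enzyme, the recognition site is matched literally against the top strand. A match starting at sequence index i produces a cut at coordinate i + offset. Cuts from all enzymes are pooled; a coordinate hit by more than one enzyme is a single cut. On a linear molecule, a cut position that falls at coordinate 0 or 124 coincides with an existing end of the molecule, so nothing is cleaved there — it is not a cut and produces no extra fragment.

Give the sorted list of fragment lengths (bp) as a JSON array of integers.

Per-enzyme occurrences:
  YnoVI ATACTCAT/1: at [5, 29, 41, 62, 72, 111] ⇒ [6, 30, 42, 63, 73, 112]
  UxaX ATACACGA/1: at [91, 103] ⇒ [92, 104]
  OquIII AGTTCTG/2: at [14, 83] ⇒ [16, 85]

Pooled cuts: [6, 16, 30, 42, 63, 73, 85, 92, 104, 112]

Fragments:
  [0,6): 6 bp
  [6,16): 10 bp
  [16,30): 14 bp
  [30,42): 12 bp
  [42,63): 21 bp
  [63,73): 10 bp
  [73,85): 12 bp
  [85,92): 7 bp
  [92,104): 12 bp
  [104,112): 8 bp
  [112,124): 12 bp

[6,7,8,10,10,12,12,12,12,14,21]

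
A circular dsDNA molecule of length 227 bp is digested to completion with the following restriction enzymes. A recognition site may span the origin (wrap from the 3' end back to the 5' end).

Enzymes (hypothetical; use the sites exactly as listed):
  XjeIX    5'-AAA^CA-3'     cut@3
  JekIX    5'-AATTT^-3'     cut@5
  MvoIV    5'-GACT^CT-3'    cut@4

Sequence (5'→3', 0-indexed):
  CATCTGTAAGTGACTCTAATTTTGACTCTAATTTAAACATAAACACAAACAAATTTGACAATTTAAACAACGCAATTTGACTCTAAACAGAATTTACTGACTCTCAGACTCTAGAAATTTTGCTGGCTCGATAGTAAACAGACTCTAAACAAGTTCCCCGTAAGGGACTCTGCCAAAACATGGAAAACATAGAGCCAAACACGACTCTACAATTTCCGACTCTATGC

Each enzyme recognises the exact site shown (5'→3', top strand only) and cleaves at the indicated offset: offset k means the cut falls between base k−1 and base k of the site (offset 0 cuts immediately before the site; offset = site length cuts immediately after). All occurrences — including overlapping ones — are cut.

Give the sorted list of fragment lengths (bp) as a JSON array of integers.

Per-enzyme occurrences:
  XjeIX AAACA/3: at [34, 40, 46, 64, 84, 135, 146, 175, 184, 196] ⇒ [37, 43, 49, 67, 87, 138, 149, 178, 187, 199]
  JekIX AATTT/5: at [17, 29, 51, 59, 73, 90, 115, 210] ⇒ [22, 34, 56, 64, 78, 95, 120, 215]
  MvoIV GACTCT/4: at [11, 23, 78, 98, 106, 140, 165, 202, 217] ⇒ [15, 27, 82, 102, 110, 144, 169, 206, 221]

All cut coordinates (distinct, sorted): [15, 22, 27, 34, 37, 43, 49, 56, 64, 67, 78, 82, 87, 95, 102, 110, 120, 138, 144, 149, 169, 178, 187, 199, 206, 215, 221]

Fragments:
  15→22: 7 bp
  22→27: 5 bp
  27→34: 7 bp
  34→37: 3 bp
  37→43: 6 bp
  43→49: 6 bp
  49→56: 7 bp
  56→64: 8 bp
  64→67: 3 bp
  67→78: 11 bp
  78→82: 4 bp
  82→87: 5 bp
  87→95: 8 bp
  95→102: 7 bp
  102→110: 8 bp
  110→120: 10 bp
  120→138: 18 bp
  138→144: 6 bp
  144→149: 5 bp
  149→169: 20 bp
  169→178: 9 bp
  178→187: 9 bp
  187→199: 12 bp
  199→206: 7 bp
  206→215: 9 bp
  215→221: 6 bp
  221→15 (wrap): 227-221+15 = 21 bp

[3,3,4,5,5,5,6,6,6,6,7,7,7,7,7,8,8,8,9,9,9,10,11,12,18,20,21]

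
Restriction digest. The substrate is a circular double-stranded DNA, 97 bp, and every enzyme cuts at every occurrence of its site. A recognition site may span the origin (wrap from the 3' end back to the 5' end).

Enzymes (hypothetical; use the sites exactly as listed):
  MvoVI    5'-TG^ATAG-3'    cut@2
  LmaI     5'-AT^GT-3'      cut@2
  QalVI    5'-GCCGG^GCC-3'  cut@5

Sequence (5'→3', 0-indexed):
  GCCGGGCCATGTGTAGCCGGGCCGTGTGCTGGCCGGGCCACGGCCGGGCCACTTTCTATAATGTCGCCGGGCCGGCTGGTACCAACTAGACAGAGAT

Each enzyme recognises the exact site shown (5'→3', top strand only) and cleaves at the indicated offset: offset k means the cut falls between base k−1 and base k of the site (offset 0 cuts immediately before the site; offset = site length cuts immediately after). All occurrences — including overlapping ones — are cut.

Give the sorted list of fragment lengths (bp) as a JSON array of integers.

[5,8,10,11,15,16,32]

Scan for sites:
  MvoVI (TGATAG, off=2): no sites
  LmaI (ATGT, off=2): starts [8, 60] → cuts [10, 62]
  QalVI (GCCGGGCC, off=5): starts [0, 15, 31, 42, 65] → cuts [5, 20, 36, 47, 70]

All cut coordinates (distinct, sorted): [5, 10, 20, 36, 47, 62, 70]

Fragment lengths:
  5→10: 5 bp
  10→20: 10 bp
  20→36: 16 bp
  36→47: 11 bp
  47→62: 15 bp
  62→70: 8 bp
  70→5 (wrap): 97-70+5 = 32 bp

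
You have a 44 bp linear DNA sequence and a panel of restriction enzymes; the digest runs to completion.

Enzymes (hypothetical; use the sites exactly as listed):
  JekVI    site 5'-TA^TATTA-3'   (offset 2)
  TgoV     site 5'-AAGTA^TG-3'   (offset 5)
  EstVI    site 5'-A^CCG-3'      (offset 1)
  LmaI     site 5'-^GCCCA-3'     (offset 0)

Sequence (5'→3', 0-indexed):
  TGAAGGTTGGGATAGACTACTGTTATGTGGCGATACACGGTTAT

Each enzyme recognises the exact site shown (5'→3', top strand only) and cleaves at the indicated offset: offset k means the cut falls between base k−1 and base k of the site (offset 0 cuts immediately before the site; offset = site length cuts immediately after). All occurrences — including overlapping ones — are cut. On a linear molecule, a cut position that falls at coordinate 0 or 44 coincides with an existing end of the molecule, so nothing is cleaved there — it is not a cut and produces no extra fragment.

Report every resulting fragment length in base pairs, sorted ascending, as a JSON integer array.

[44]

Site scan:
  JekVI (TATATTA, off=2): no sites
  TgoV (AAGTATG, off=5): no sites
  EstVI (ACCG, off=1): no sites
  LmaI (GCCCA, off=0): no sites

All cut coordinates (distinct, sorted): ∅

Fragments:
  no cuts → one linear fragment of 44 bp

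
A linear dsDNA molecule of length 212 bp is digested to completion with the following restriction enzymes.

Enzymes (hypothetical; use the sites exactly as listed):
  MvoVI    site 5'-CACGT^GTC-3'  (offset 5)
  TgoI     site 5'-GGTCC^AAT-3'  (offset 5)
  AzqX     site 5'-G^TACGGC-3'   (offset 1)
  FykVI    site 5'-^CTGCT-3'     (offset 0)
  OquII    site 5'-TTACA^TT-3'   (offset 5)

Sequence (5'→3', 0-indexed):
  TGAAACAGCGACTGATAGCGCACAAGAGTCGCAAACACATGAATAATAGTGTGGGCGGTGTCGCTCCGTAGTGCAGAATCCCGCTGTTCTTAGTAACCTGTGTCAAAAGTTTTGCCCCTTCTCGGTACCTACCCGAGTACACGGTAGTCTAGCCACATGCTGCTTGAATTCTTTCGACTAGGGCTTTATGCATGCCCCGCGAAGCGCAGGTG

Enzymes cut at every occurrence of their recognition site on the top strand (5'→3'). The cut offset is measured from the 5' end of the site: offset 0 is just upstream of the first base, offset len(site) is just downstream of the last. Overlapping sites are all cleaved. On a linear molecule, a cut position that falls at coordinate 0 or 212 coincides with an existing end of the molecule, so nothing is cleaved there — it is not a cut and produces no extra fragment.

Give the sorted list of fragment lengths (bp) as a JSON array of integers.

Site scan:
  MvoVI (CACGTGTC, off=5): no sites
  TgoI (GGTCCAAT, off=5): no sites
  AzqX (GTACGGC, off=1): no sites
  FykVI CTGCT/0: at [159] ⇒ [159]
  OquII (TTACATT, off=5): no sites

Pooled cuts: [159]

Fragment lengths:
  [0,159): 159 bp
  [159,212): 53 bp

[53,159]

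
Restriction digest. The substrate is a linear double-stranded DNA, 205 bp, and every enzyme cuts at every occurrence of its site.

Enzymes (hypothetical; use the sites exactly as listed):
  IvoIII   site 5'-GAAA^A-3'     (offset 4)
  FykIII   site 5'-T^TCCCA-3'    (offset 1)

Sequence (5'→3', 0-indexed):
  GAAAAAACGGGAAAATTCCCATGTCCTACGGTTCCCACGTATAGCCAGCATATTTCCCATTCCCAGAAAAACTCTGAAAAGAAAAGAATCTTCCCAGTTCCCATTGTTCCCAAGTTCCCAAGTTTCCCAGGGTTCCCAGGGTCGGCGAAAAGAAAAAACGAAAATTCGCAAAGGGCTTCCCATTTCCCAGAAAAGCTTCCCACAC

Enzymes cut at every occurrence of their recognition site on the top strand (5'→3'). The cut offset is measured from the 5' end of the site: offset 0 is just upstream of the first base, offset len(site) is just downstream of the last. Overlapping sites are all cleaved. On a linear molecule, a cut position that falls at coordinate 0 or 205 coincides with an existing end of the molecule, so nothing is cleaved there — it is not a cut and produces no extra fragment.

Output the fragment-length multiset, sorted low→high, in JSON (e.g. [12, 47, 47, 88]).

Per-enzyme occurrences:
  IvoIII (GAAAA, off=4): starts [0, 10, 65, 75, 80, 146, 151, 159, 189] → cuts [4, 14, 69, 79, 84, 150, 155, 163, 193]
  FykIII (TTCCCA, off=1): starts [15, 31, 53, 59, 90, 97, 106, 114, 123, 132, 176, 183, 196] → cuts [16, 32, 54, 60, 91, 98, 107, 115, 124, 133, 177, 184, 197]

Pooled cuts: [4, 14, 16, 32, 54, 60, 69, 79, 84, 91, 98, 107, 115, 124, 133, 150, 155, 163, 177, 184, 193, 197]

Fragments:
  [0,4): 4 bp
  [4,14): 10 bp
  [14,16): 2 bp
  [16,32): 16 bp
  [32,54): 22 bp
  [54,60): 6 bp
  [60,69): 9 bp
  [69,79): 10 bp
  [79,84): 5 bp
  [84,91): 7 bp
  [91,98): 7 bp
  [98,107): 9 bp
  [107,115): 8 bp
  [115,124): 9 bp
  [124,133): 9 bp
  [133,150): 17 bp
  [150,155): 5 bp
  [155,163): 8 bp
  [163,177): 14 bp
  [177,184): 7 bp
  [184,193): 9 bp
  [193,197): 4 bp
  [197,205): 8 bp

[2,4,4,5,5,6,7,7,7,8,8,8,9,9,9,9,9,10,10,14,16,17,22]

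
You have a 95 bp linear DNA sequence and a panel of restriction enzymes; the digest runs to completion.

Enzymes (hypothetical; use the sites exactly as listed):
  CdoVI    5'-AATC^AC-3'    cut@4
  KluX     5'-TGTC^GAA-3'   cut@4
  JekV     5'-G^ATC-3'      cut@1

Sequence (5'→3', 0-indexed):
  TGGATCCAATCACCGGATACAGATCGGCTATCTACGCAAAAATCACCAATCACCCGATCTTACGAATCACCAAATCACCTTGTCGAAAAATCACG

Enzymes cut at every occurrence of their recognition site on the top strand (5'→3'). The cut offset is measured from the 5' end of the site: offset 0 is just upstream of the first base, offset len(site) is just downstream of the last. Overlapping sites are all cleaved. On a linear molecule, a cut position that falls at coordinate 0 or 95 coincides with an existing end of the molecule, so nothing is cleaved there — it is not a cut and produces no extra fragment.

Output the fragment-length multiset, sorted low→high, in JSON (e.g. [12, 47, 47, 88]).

Per-enzyme occurrences:
  CdoVI (AATCAC, off=4): starts [7, 40, 47, 64, 72, 88] → cuts [11, 44, 51, 68, 76, 92]
  KluX (TGTCGAA, off=4): starts [80] → cuts [84]
  JekV (GATC, off=1): starts [2, 21, 55] → cuts [3, 22, 56]

Pooled cuts: [3, 11, 22, 44, 51, 56, 68, 76, 84, 92]

Fragments:
  [0,3): 3 bp
  [3,11): 8 bp
  [11,22): 11 bp
  [22,44): 22 bp
  [44,51): 7 bp
  [51,56): 5 bp
  [56,68): 12 bp
  [68,76): 8 bp
  [76,84): 8 bp
  [84,92): 8 bp
  [92,95): 3 bp

[3,3,5,7,8,8,8,8,11,12,22]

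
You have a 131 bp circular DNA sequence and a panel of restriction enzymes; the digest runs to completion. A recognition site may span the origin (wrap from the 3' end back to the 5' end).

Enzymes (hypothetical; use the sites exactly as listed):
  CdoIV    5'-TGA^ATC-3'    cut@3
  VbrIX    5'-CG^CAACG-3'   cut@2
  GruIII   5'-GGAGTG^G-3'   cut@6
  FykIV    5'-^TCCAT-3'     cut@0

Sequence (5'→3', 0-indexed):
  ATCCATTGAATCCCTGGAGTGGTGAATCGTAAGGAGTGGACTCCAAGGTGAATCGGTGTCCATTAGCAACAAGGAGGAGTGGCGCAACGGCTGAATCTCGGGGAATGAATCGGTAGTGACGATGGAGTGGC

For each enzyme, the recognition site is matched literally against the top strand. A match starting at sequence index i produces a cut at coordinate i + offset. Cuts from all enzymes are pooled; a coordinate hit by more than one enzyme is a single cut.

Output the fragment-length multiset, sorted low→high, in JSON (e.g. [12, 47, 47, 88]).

[3,3,4,7,8,10,12,13,13,14,21,23]

Scan for sites:
  CdoIV (TGAATC, off=3): starts [6, 22, 48, 91, 105] → cuts [9, 25, 51, 94, 108]
  VbrIX (CGCAACG, off=2): starts [82] → cuts [84]
  GruIII (GGAGTGG, off=6): starts [15, 32, 75, 123] → cuts [21, 38, 81, 129]
  FykIV (TCCAT, off=0): starts [1, 58] → cuts [1, 58]

All cut coordinates (distinct, sorted): [1, 9, 21, 25, 38, 51, 58, 81, 84, 94, 108, 129]

Fragment lengths:
  1→9: 8 bp
  9→21: 12 bp
  21→25: 4 bp
  25→38: 13 bp
  38→51: 13 bp
  51→58: 7 bp
  58→81: 23 bp
  81→84: 3 bp
  84→94: 10 bp
  94→108: 14 bp
  108→129: 21 bp
  129→1 (wrap): 131-129+1 = 3 bp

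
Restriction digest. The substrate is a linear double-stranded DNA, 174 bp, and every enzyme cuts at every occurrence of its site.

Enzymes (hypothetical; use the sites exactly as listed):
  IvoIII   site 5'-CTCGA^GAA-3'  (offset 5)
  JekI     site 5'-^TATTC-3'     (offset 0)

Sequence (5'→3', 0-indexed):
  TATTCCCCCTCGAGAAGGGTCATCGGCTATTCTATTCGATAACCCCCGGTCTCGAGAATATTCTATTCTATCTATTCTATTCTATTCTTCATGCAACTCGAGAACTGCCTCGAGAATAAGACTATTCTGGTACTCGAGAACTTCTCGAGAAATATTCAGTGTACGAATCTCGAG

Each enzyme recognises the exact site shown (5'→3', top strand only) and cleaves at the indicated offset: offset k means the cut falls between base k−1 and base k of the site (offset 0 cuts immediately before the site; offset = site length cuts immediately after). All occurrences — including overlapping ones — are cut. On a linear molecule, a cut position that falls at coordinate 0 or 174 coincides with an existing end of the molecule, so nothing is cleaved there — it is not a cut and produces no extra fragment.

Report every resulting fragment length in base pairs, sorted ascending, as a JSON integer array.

Scan for sites:
  IvoIII (CTCGAGAA, off=5): starts [8, 50, 96, 108, 132, 143] → cuts [13, 55, 101, 113, 137, 148]
  JekI (TATTC, off=0): starts [0, 27, 32, 58, 63, 72, 77, 82, 122, 152] → cuts [27, 32, 58, 63, 72, 77, 82, 122, 152] (position 0 is a terminus of the linear molecule — no cut)

All cut coordinates (distinct, sorted): [13, 27, 32, 55, 58, 63, 72, 77, 82, 101, 113, 122, 137, 148, 152]

Fragment lengths:
  [0,13): 13 bp
  [13,27): 14 bp
  [27,32): 5 bp
  [32,55): 23 bp
  [55,58): 3 bp
  [58,63): 5 bp
  [63,72): 9 bp
  [72,77): 5 bp
  [77,82): 5 bp
  [82,101): 19 bp
  [101,113): 12 bp
  [113,122): 9 bp
  [122,137): 15 bp
  [137,148): 11 bp
  [148,152): 4 bp
  [152,174): 22 bp

[3,4,5,5,5,5,9,9,11,12,13,14,15,19,22,23]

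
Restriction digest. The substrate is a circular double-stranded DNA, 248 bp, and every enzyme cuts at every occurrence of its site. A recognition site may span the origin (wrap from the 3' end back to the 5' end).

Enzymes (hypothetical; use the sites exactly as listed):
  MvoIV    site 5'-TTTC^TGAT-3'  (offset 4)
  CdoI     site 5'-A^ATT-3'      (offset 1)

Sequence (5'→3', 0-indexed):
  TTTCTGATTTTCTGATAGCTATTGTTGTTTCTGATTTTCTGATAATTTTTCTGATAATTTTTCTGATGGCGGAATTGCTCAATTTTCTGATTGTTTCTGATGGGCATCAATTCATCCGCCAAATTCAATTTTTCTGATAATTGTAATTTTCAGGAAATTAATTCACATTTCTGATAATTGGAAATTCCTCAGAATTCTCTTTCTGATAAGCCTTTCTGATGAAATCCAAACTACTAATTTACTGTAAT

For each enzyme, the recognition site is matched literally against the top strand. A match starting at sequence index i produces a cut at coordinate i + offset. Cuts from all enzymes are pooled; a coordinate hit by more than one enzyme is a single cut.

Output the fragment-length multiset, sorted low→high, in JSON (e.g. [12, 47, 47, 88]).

Scan for sites:
  MvoIV TTTCTGAT/4: at [0, 8, 27, 35, 47, 59, 83, 93, 130, 167, 199, 212] ⇒ [4, 12, 31, 39, 51, 63, 87, 97, 134, 171, 203, 216]
  CdoI AATT/1: at [43, 55, 72, 80, 108, 121, 126, 138, 144, 155, 159, 175, 182, 192, 235, 245] ⇒ [44, 56, 73, 81, 109, 122, 127, 139, 145, 156, 160, 176, 183, 193, 236, 246]

Pooled cuts: [4, 12, 31, 39, 44, 51, 56, 63, 73, 81, 87, 97, 109, 122, 127, 134, 139, 145, 156, 160, 171, 176, 183, 193, 203, 216, 236, 246]

Fragment lengths:
  4→12: 8 bp
  12→31: 19 bp
  31→39: 8 bp
  39→44: 5 bp
  44→51: 7 bp
  51→56: 5 bp
  56→63: 7 bp
  63→73: 10 bp
  73→81: 8 bp
  81→87: 6 bp
  87→97: 10 bp
  97→109: 12 bp
  109→122: 13 bp
  122→127: 5 bp
  127→134: 7 bp
  134→139: 5 bp
  139→145: 6 bp
  145→156: 11 bp
  156→160: 4 bp
  160→171: 11 bp
  171→176: 5 bp
  176→183: 7 bp
  183→193: 10 bp
  193→203: 10 bp
  203→216: 13 bp
  216→236: 20 bp
  236→246: 10 bp
  246→4 (wrap): 248-246+4 = 6 bp

[4,5,5,5,5,5,6,6,6,7,7,7,7,8,8,8,10,10,10,10,10,11,11,12,13,13,19,20]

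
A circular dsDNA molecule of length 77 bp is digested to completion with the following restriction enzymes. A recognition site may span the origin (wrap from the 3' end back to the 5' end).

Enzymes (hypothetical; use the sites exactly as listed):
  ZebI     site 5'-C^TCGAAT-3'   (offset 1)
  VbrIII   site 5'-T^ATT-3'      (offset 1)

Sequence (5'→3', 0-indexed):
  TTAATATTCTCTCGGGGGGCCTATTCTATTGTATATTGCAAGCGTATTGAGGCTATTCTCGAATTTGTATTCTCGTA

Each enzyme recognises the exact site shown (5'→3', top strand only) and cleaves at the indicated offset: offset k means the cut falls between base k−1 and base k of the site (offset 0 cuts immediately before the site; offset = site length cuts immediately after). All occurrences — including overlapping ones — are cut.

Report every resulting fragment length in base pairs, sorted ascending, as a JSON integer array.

Per-enzyme occurrences:
  ZebI CTCGAAT/1: at [57] ⇒ [58]
  VbrIII TATT/1: at [4, 21, 26, 33, 44, 53, 67, 75] ⇒ [5, 22, 27, 34, 45, 54, 68, 76]

Pooled cuts: [5, 22, 27, 34, 45, 54, 58, 68, 76]

Fragments:
  5→22: 17 bp
  22→27: 5 bp
  27→34: 7 bp
  34→45: 11 bp
  45→54: 9 bp
  54→58: 4 bp
  58→68: 10 bp
  68→76: 8 bp
  76→5 (wrap): 77-76+5 = 6 bp

[4,5,6,7,8,9,10,11,17]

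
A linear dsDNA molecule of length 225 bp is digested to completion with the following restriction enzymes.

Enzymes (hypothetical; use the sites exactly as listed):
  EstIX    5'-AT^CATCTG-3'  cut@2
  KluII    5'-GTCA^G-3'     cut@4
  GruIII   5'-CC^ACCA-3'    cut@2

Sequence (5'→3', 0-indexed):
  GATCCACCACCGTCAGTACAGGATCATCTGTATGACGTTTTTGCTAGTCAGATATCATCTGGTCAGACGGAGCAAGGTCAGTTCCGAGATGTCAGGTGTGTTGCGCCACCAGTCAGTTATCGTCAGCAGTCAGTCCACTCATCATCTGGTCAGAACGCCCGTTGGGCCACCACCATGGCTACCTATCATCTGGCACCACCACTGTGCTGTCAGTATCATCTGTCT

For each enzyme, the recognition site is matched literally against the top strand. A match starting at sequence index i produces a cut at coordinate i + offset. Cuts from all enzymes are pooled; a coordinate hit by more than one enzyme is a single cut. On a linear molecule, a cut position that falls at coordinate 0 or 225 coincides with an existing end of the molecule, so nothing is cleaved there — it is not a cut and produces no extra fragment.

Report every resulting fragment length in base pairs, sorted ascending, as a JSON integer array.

Scan for sites:
  EstIX (ATCATCTG, off=2): starts [22, 53, 140, 184, 214] → cuts [24, 55, 142, 186, 216]
  KluII (GTCAG, off=4): starts [11, 46, 61, 76, 90, 111, 121, 128, 148, 208] → cuts [15, 50, 65, 80, 94, 115, 125, 132, 152, 212]
  GruIII (CCACCA, off=2): starts [3, 105, 166, 169, 195] → cuts [5, 107, 168, 171, 197]

All cut coordinates (distinct, sorted): [5, 15, 24, 50, 55, 65, 80, 94, 107, 115, 125, 132, 142, 152, 168, 171, 186, 197, 212, 216]

Fragments:
  [0,5): 5 bp
  [5,15): 10 bp
  [15,24): 9 bp
  [24,50): 26 bp
  [50,55): 5 bp
  [55,65): 10 bp
  [65,80): 15 bp
  [80,94): 14 bp
  [94,107): 13 bp
  [107,115): 8 bp
  [115,125): 10 bp
  [125,132): 7 bp
  [132,142): 10 bp
  [142,152): 10 bp
  [152,168): 16 bp
  [168,171): 3 bp
  [171,186): 15 bp
  [186,197): 11 bp
  [197,212): 15 bp
  [212,216): 4 bp
  [216,225): 9 bp

[3,4,5,5,7,8,9,9,10,10,10,10,10,11,13,14,15,15,15,16,26]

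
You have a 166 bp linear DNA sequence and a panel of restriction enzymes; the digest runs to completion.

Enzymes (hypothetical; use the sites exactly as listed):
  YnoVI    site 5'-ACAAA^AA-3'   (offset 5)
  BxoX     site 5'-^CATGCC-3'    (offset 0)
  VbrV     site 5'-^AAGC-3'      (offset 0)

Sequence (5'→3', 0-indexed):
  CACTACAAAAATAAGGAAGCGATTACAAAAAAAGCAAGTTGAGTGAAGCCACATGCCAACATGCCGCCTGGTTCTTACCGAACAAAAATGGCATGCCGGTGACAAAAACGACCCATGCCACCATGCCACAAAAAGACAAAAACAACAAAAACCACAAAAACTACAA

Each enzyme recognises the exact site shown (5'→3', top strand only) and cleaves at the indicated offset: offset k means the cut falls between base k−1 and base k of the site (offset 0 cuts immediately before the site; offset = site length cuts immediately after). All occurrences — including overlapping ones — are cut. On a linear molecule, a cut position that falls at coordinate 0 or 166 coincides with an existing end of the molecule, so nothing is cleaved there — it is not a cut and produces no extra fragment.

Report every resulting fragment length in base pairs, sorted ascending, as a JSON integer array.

[2,5,6,7,7,8,8,8,8,9,9,9,11,13,14,15,27]

Site scan:
  YnoVI ACAAAAA/5: at [4, 24, 81, 101, 127, 135, 144, 153] ⇒ [9, 29, 86, 106, 132, 140, 149, 158]
  BxoX CATGCC/0: at [51, 59, 91, 113, 121] ⇒ [51, 59, 91, 113, 121]
  VbrV AAGC/0: at [16, 31, 45] ⇒ [16, 31, 45]

All cut coordinates (distinct, sorted): [9, 16, 29, 31, 45, 51, 59, 86, 91, 106, 113, 121, 132, 140, 149, 158]

Fragments:
  [0,9): 9 bp
  [9,16): 7 bp
  [16,29): 13 bp
  [29,31): 2 bp
  [31,45): 14 bp
  [45,51): 6 bp
  [51,59): 8 bp
  [59,86): 27 bp
  [86,91): 5 bp
  [91,106): 15 bp
  [106,113): 7 bp
  [113,121): 8 bp
  [121,132): 11 bp
  [132,140): 8 bp
  [140,149): 9 bp
  [149,158): 9 bp
  [158,166): 8 bp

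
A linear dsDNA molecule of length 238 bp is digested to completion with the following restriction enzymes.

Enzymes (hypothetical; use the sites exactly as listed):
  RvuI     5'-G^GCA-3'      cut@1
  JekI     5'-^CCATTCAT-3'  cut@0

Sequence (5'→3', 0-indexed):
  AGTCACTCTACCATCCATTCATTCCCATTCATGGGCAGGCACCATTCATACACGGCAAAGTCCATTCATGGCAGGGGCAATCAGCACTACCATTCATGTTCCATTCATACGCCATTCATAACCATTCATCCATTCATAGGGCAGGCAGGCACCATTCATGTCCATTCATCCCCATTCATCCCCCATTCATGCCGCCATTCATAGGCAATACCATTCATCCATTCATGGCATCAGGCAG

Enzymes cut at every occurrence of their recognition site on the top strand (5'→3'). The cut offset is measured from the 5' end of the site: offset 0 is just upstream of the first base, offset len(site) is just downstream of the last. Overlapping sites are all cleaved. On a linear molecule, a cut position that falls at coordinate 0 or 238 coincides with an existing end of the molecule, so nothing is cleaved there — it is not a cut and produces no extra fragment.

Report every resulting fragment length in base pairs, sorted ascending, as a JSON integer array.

[3,3,4,4,4,4,6,6,7,7,8,8,9,9,10,10,10,10,10,10,11,11,11,11,12,13,13,14]

Per-enzyme occurrences:
  RvuI (GGCA, off=1): starts [33, 37, 53, 69, 75, 139, 143, 147, 203, 226, 233] → cuts [34, 38, 54, 70, 76, 140, 144, 148, 204, 227, 234]
  JekI (CCATTCAT, off=0): starts [14, 24, 41, 61, 89, 100, 111, 121, 129, 151, 161, 171, 182, 194, 210, 218] → cuts [14, 24, 41, 61, 89, 100, 111, 121, 129, 151, 161, 171, 182, 194, 210, 218]

All cut coordinates (distinct, sorted): [14, 24, 34, 38, 41, 54, 61, 70, 76, 89, 100, 111, 121, 129, 140, 144, 148, 151, 161, 171, 182, 194, 204, 210, 218, 227, 234]

Fragments:
  [0,14): 14 bp
  [14,24): 10 bp
  [24,34): 10 bp
  [34,38): 4 bp
  [38,41): 3 bp
  [41,54): 13 bp
  [54,61): 7 bp
  [61,70): 9 bp
  [70,76): 6 bp
  [76,89): 13 bp
  [89,100): 11 bp
  [100,111): 11 bp
  [111,121): 10 bp
  [121,129): 8 bp
  [129,140): 11 bp
  [140,144): 4 bp
  [144,148): 4 bp
  [148,151): 3 bp
  [151,161): 10 bp
  [161,171): 10 bp
  [171,182): 11 bp
  [182,194): 12 bp
  [194,204): 10 bp
  [204,210): 6 bp
  [210,218): 8 bp
  [218,227): 9 bp
  [227,234): 7 bp
  [234,238): 4 bp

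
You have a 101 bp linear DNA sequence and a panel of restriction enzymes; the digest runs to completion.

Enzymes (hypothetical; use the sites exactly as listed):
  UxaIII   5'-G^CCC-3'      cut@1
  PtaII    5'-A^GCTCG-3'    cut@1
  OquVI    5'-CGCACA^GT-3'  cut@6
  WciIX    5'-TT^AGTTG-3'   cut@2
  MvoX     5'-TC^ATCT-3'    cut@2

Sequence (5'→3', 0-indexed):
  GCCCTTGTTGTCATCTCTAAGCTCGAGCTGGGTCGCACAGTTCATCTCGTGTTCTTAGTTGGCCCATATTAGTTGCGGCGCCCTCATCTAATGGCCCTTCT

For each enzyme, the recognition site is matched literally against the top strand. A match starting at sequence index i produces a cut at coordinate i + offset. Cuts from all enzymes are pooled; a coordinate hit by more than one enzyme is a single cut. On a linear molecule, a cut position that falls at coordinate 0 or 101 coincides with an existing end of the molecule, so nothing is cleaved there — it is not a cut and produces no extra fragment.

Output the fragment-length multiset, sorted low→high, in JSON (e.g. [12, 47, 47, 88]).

Site scan:
  UxaIII GCCC/1: at [0, 61, 79, 93] ⇒ [1, 62, 80, 94]
  PtaII AGCTCG/1: at [19] ⇒ [20]
  OquVI CGCACAGT/6: at [33] ⇒ [39]
  WciIX TTAGTTG/2: at [54, 68] ⇒ [56, 70]
  MvoX TCATCT/2: at [10, 41, 83] ⇒ [12, 43, 85]

All cut coordinates (distinct, sorted): [1, 12, 20, 39, 43, 56, 62, 70, 80, 85, 94]

Fragments:
  [0,1): 1 bp
  [1,12): 11 bp
  [12,20): 8 bp
  [20,39): 19 bp
  [39,43): 4 bp
  [43,56): 13 bp
  [56,62): 6 bp
  [62,70): 8 bp
  [70,80): 10 bp
  [80,85): 5 bp
  [85,94): 9 bp
  [94,101): 7 bp

[1,4,5,6,7,8,8,9,10,11,13,19]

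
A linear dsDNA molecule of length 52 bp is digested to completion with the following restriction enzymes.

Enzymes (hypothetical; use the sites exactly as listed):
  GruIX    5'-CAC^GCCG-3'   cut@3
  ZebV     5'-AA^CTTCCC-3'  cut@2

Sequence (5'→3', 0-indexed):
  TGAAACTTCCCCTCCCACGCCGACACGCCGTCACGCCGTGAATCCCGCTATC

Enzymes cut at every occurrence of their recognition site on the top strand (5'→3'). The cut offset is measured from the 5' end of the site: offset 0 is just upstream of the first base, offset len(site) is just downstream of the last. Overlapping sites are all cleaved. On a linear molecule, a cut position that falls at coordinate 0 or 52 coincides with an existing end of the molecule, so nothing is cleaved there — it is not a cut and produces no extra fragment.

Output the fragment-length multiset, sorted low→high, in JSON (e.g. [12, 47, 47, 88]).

[5,8,8,13,18]

Scan for sites:
  GruIX (CACGCCG, off=3): starts [15, 23, 31] → cuts [18, 26, 34]
  ZebV (AACTTCCC, off=2): starts [3] → cuts [5]

Pooled cuts: [5, 18, 26, 34]

Fragment lengths:
  [0,5): 5 bp
  [5,18): 13 bp
  [18,26): 8 bp
  [26,34): 8 bp
  [34,52): 18 bp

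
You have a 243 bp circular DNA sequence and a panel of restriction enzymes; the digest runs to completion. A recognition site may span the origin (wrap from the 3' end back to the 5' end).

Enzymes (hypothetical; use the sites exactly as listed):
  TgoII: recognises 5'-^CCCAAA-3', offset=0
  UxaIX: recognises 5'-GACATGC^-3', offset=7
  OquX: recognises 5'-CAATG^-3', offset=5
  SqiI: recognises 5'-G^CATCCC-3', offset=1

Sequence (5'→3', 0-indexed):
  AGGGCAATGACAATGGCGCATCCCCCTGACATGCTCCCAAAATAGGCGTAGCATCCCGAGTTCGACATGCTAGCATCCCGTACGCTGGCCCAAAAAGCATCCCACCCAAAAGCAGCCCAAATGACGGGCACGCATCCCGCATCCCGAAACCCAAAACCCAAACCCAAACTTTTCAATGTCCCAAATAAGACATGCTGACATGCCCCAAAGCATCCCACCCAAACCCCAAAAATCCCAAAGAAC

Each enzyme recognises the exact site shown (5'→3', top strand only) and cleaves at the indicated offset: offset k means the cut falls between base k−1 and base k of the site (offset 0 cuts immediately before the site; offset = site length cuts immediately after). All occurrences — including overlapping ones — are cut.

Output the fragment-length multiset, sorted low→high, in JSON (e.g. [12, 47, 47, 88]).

[1,1,3,3,6,6,7,7,7,7,7,7,8,9,9,10,11,15,16,16,16,16,17,19,19]

Site scan:
  TgoII CCCAAA/0: at [35, 88, 104, 115, 149, 156, 162, 179, 203, 217, 224, 233] ⇒ [35, 88, 104, 115, 149, 156, 162, 179, 203, 217, 224, 233]
  UxaIX GACATGC/7: at [27, 63, 188, 196] ⇒ [34, 70, 195, 203]
  OquX CAATG/5: at [4, 10, 173] ⇒ [9, 15, 178]
  SqiI GCATCCC/1: at [17, 50, 72, 96, 131, 138, 209] ⇒ [18, 51, 73, 97, 132, 139, 210]

All cut coordinates (distinct, sorted): [9, 15, 18, 34, 35, 51, 70, 73, 88, 97, 104, 115, 132, 139, 149, 156, 162, 178, 179, 195, 203, 210, 217, 224, 233]

Fragment lengths:
  9→15: 6 bp
  15→18: 3 bp
  18→34: 16 bp
  34→35: 1 bp
  35→51: 16 bp
  51→70: 19 bp
  70→73: 3 bp
  73→88: 15 bp
  88→97: 9 bp
  97→104: 7 bp
  104→115: 11 bp
  115→132: 17 bp
  132→139: 7 bp
  139→149: 10 bp
  149→156: 7 bp
  156→162: 6 bp
  162→178: 16 bp
  178→179: 1 bp
  179→195: 16 bp
  195→203: 8 bp
  203→210: 7 bp
  210→217: 7 bp
  217→224: 7 bp
  224→233: 9 bp
  233→9 (wrap): 243-233+9 = 19 bp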